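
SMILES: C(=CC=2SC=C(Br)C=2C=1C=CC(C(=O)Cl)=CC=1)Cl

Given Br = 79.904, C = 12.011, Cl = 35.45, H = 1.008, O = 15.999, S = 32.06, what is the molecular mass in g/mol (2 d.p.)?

362.06

Molecular formula: C13H7BrCl2OS.
M = 1×79.904 + 13×12.011 + 2×35.45 + 7×1.008 + 1×15.999 + 1×32.06 = 362.06 g/mol.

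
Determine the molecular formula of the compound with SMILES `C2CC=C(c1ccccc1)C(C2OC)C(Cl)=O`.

Heavy atoms from the SMILES: 14 C, 1 Cl, 2 O.
Implicit hydrogens by atom environment:
  5 × C (aromatic): 1 H each → 5
  3 × C: 1 H each → 3
  2 × C: 2 H each → 4
  2 × C: no H
  2 × O: no H
  1 × C: 3 H
  1 × C (aromatic): no H
  1 × Cl: no H
  Total hydrogens = 15.
Molecular formula: C14H15ClO2

C14H15ClO2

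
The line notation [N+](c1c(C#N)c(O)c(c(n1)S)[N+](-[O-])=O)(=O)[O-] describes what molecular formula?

C6H2N4O5S

Heavy atoms from the SMILES: 6 C, 4 N, 5 O, 1 S.
Implicit hydrogens by atom environment:
  5 × C (aromatic): no H
  2 × N (charge +1): no H
  2 × O: no H
  2 × O (charge -1): no H
  1 × C: no H
  1 × N (aromatic): no H
  1 × N: no H
  1 × O: 1 H
  1 × S: 1 H
  Total hydrogens = 2.
Molecular formula: C6H2N4O5S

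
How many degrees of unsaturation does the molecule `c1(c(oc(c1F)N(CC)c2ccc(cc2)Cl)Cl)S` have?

Molecular formula from the SMILES: C12H10Cl2FNOS.
DoU = (2C + 2 + N − H − X)/2 = (2·12 + 2 + 1 − 10 − 3)/2 = 14/2 = 7.
(Structurally: 2 ring(s) + 5 π bond(s) = 7.)

7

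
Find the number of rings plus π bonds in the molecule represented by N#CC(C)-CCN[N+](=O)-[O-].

3

Molecular formula from the SMILES: C5H9N3O2.
DoU = (2C + 2 + N − H − X)/2 = (2·5 + 2 + 3 − 9 − 0)/2 = 6/2 = 3.
(Structurally: 0 ring(s) + 3 π bond(s) = 3.)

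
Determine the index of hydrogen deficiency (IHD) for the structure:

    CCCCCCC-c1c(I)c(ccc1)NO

Molecular formula from the SMILES: C13H20INO.
DoU = (2C + 2 + N − H − X)/2 = (2·13 + 2 + 1 − 20 − 1)/2 = 8/2 = 4.
(Structurally: 1 ring(s) + 3 π bond(s) = 4.)

4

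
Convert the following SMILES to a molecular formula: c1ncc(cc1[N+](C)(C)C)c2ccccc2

Heavy atoms from the SMILES: 14 C, 2 N.
Implicit hydrogens by atom environment:
  8 × C (aromatic): 1 H each → 8
  3 × C: 3 H each → 9
  3 × C (aromatic): no H
  1 × N (aromatic): no H
  1 × N (charge +1): no H
  Total hydrogens = 17.
Net charge +1.
Molecular formula: C14H17N2+

C14H17N2+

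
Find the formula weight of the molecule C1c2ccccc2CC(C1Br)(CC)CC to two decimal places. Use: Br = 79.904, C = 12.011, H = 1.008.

Molecular formula: C14H19Br.
M = 1×79.904 + 14×12.011 + 19×1.008 = 267.21 g/mol.

267.21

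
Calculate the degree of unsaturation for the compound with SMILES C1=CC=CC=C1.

4

Molecular formula from the SMILES: C6H6.
DoU = (2C + 2 + N − H − X)/2 = (2·6 + 2 + 0 − 6 − 0)/2 = 8/2 = 4.
(Structurally: 1 ring(s) + 3 π bond(s) = 4.)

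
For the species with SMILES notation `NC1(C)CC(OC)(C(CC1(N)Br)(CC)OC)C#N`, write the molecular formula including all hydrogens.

Heavy atoms from the SMILES: 1 Br, 12 C, 3 N, 2 O.
Implicit hydrogens by atom environment:
  5 × C: no H
  4 × C: 3 H each → 12
  3 × C: 2 H each → 6
  2 × N: 2 H each → 4
  2 × O: no H
  1 × Br: no H
  1 × N: no H
  Total hydrogens = 22.
Molecular formula: C12H22BrN3O2

C12H22BrN3O2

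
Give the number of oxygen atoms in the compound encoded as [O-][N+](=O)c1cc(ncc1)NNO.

3

The symbol for oxygen appears 3 times in the SMILES.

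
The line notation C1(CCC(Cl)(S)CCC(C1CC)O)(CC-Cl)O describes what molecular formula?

Heavy atoms from the SMILES: 12 C, 2 Cl, 2 O, 1 S.
Implicit hydrogens by atom environment:
  7 × C: 2 H each → 14
  2 × C: 1 H each → 2
  2 × C: no H
  2 × Cl: no H
  2 × O: 1 H each → 2
  1 × C: 3 H
  1 × S: 1 H
  Total hydrogens = 22.
Molecular formula: C12H22Cl2O2S

C12H22Cl2O2S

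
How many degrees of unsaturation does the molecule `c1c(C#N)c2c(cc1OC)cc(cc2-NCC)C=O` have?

Molecular formula from the SMILES: C15H14N2O2.
DoU = (2C + 2 + N − H − X)/2 = (2·15 + 2 + 2 − 14 − 0)/2 = 20/2 = 10.
(Structurally: 2 ring(s) + 8 π bond(s) = 10.)

10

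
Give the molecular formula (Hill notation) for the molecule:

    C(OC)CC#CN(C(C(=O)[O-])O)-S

C7H10NO4S-

Heavy atoms from the SMILES: 7 C, 1 N, 4 O, 1 S.
Implicit hydrogens by atom environment:
  3 × C: no H
  2 × C: 2 H each → 4
  2 × O: no H
  1 × C: 3 H
  1 × C: 1 H
  1 × N: no H
  1 × O: 1 H
  1 × O (charge -1): no H
  1 × S: 1 H
  Total hydrogens = 10.
Net charge -1.
Molecular formula: C7H10NO4S-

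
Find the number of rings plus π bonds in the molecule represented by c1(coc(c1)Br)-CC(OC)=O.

Molecular formula from the SMILES: C7H7BrO3.
DoU = (2C + 2 + N − H − X)/2 = (2·7 + 2 + 0 − 7 − 1)/2 = 8/2 = 4.
(Structurally: 1 ring(s) + 3 π bond(s) = 4.)

4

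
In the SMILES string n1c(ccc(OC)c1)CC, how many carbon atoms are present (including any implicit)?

The symbol for carbon appears 8 times in the SMILES. Lowercase c denotes aromatic carbon and counts toward C.

8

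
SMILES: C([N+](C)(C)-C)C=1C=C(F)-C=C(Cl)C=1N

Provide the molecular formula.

Heavy atoms from the SMILES: 10 C, 1 Cl, 1 F, 2 N.
Implicit hydrogens by atom environment:
  4 × C (aromatic): no H
  3 × C: 3 H each → 9
  2 × C (aromatic): 1 H each → 2
  1 × C: 2 H
  1 × Cl: no H
  1 × F: no H
  1 × N: 2 H
  1 × N (charge +1): no H
  Total hydrogens = 15.
Net charge +1.
Molecular formula: C10H15ClFN2+

C10H15ClFN2+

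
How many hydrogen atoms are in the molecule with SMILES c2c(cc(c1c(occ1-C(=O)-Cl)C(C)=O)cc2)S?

9

Hydrogens are implicit in SMILES; fill each atom to its normal valence:
  5 × C (aromatic): 1 H each → 5
  5 × C (aromatic): no H
  2 × C: no H
  2 × O: no H
  1 × C: 3 H
  1 × Cl: no H
  1 × O (aromatic): no H
  1 × S: 1 H
  Total hydrogens = 9.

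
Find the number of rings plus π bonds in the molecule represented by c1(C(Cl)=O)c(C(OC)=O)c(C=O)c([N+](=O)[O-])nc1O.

Molecular formula from the SMILES: C9H5ClN2O7.
DoU = (2C + 2 + N − H − X)/2 = (2·9 + 2 + 2 − 5 − 1)/2 = 16/2 = 8.
(Structurally: 1 ring(s) + 7 π bond(s) = 8.)

8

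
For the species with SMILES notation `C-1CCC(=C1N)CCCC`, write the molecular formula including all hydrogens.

C9H17N

Heavy atoms from the SMILES: 9 C, 1 N.
Implicit hydrogens by atom environment:
  6 × C: 2 H each → 12
  2 × C: no H
  1 × C: 3 H
  1 × N: 2 H
  Total hydrogens = 17.
Molecular formula: C9H17N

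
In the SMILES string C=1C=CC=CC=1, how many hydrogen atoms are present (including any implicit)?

6

Hydrogens are implicit in SMILES; fill each atom to its normal valence:
  6 × C (aromatic): 1 H each → 6
  Total hydrogens = 6.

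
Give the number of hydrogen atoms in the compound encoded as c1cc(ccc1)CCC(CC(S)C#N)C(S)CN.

Hydrogens are implicit in SMILES; fill each atom to its normal valence:
  5 × C (aromatic): 1 H each → 5
  4 × C: 2 H each → 8
  3 × C: 1 H each → 3
  2 × S: 1 H each → 2
  1 × C: no H
  1 × C (aromatic): no H
  1 × N: 2 H
  1 × N: no H
  Total hydrogens = 20.

20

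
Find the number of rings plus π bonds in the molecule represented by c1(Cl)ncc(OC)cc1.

4

Molecular formula from the SMILES: C6H6ClNO.
DoU = (2C + 2 + N − H − X)/2 = (2·6 + 2 + 1 − 6 − 1)/2 = 8/2 = 4.
(Structurally: 1 ring(s) + 3 π bond(s) = 4.)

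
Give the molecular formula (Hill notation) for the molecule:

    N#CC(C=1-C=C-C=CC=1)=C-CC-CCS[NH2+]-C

C14H19N2S+

Heavy atoms from the SMILES: 14 C, 2 N, 1 S.
Implicit hydrogens by atom environment:
  5 × C (aromatic): 1 H each → 5
  4 × C: 2 H each → 8
  2 × C: no H
  1 × C: 3 H
  1 × C: 1 H
  1 × C (aromatic): no H
  1 × N (charge +1): 2 H
  1 × N: no H
  1 × S: no H
  Total hydrogens = 19.
Net charge +1.
Molecular formula: C14H19N2S+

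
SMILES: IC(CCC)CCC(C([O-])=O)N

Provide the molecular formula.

C8H15INO2-

Heavy atoms from the SMILES: 8 C, 1 I, 1 N, 2 O.
Implicit hydrogens by atom environment:
  4 × C: 2 H each → 8
  2 × C: 1 H each → 2
  1 × C: 3 H
  1 × C: no H
  1 × I: no H
  1 × N: 2 H
  1 × O: no H
  1 × O (charge -1): no H
  Total hydrogens = 15.
Net charge -1.
Molecular formula: C8H15INO2-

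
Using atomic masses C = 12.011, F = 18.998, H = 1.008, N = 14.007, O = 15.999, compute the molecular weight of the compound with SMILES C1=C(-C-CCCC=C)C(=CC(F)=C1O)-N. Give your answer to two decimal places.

209.26

Molecular formula: C12H16FNO.
M = 12×12.011 + 1×18.998 + 16×1.008 + 1×14.007 + 1×15.999 = 209.26 g/mol.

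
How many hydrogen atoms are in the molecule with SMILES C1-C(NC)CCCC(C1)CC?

21

Hydrogens are implicit in SMILES; fill each atom to its normal valence:
  6 × C: 2 H each → 12
  2 × C: 3 H each → 6
  2 × C: 1 H each → 2
  1 × N: 1 H
  Total hydrogens = 21.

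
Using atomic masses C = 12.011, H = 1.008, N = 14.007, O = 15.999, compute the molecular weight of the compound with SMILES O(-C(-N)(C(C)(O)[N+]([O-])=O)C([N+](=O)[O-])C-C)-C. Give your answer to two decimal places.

237.21

Molecular formula: C7H15N3O6.
M = 7×12.011 + 15×1.008 + 3×14.007 + 6×15.999 = 237.21 g/mol.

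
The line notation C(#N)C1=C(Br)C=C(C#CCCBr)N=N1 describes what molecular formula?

Heavy atoms from the SMILES: 2 Br, 9 C, 3 N.
Implicit hydrogens by atom environment:
  3 × C (aromatic): no H
  3 × C: no H
  2 × Br: no H
  2 × C: 2 H each → 4
  2 × N (aromatic): no H
  1 × C (aromatic): 1 H
  1 × N: no H
  Total hydrogens = 5.
Molecular formula: C9H5Br2N3

C9H5Br2N3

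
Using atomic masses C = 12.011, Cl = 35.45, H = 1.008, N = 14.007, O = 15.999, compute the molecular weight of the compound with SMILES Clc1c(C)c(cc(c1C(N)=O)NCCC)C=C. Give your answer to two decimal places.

Molecular formula: C13H17ClN2O.
M = 13×12.011 + 1×35.45 + 17×1.008 + 2×14.007 + 1×15.999 = 252.74 g/mol.

252.74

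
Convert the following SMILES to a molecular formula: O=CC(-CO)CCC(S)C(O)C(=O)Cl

C8H13ClO4S

Heavy atoms from the SMILES: 8 C, 1 Cl, 4 O, 1 S.
Implicit hydrogens by atom environment:
  4 × C: 1 H each → 4
  3 × C: 2 H each → 6
  2 × O: 1 H each → 2
  2 × O: no H
  1 × C: no H
  1 × Cl: no H
  1 × S: 1 H
  Total hydrogens = 13.
Molecular formula: C8H13ClO4S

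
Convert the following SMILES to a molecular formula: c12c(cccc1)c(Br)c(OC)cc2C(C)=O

C13H11BrO2

Heavy atoms from the SMILES: 1 Br, 13 C, 2 O.
Implicit hydrogens by atom environment:
  5 × C (aromatic): 1 H each → 5
  5 × C (aromatic): no H
  2 × C: 3 H each → 6
  2 × O: no H
  1 × Br: no H
  1 × C: no H
  Total hydrogens = 11.
Molecular formula: C13H11BrO2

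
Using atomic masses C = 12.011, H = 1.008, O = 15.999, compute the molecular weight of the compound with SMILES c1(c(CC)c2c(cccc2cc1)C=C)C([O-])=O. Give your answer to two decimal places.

Molecular formula: C15H13O2-.
M = 15×12.011 + 13×1.008 + 2×15.999 = 225.27 g/mol.

225.27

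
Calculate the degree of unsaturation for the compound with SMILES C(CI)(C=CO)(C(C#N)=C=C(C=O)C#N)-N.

8

Molecular formula from the SMILES: C10H8IN3O2.
DoU = (2C + 2 + N − H − X)/2 = (2·10 + 2 + 3 − 8 − 1)/2 = 16/2 = 8.
(Structurally: 0 ring(s) + 8 π bond(s) = 8.)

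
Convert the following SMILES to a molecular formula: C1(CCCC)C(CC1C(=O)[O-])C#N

C10H14NO2-

Heavy atoms from the SMILES: 10 C, 1 N, 2 O.
Implicit hydrogens by atom environment:
  4 × C: 2 H each → 8
  3 × C: 1 H each → 3
  2 × C: no H
  1 × C: 3 H
  1 × N: no H
  1 × O: no H
  1 × O (charge -1): no H
  Total hydrogens = 14.
Net charge -1.
Molecular formula: C10H14NO2-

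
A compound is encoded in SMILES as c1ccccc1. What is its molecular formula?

C6H6

Heavy atoms from the SMILES: 6 C.
Implicit hydrogens by atom environment:
  6 × C (aromatic): 1 H each → 6
  Total hydrogens = 6.
Molecular formula: C6H6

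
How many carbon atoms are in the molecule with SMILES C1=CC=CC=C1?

6

The symbol for carbon appears 6 times in the SMILES.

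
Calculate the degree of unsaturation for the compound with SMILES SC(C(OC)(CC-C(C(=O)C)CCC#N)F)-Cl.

3

Molecular formula from the SMILES: C11H17ClFNO2S.
DoU = (2C + 2 + N − H − X)/2 = (2·11 + 2 + 1 − 17 − 2)/2 = 6/2 = 3.
(Structurally: 0 ring(s) + 3 π bond(s) = 3.)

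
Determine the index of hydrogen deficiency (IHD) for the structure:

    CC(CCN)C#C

2

Molecular formula from the SMILES: C6H11N.
DoU = (2C + 2 + N − H − X)/2 = (2·6 + 2 + 1 − 11 − 0)/2 = 4/2 = 2.
(Structurally: 0 ring(s) + 2 π bond(s) = 2.)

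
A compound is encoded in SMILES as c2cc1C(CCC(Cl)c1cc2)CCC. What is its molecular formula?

C13H17Cl

Heavy atoms from the SMILES: 13 C, 1 Cl.
Implicit hydrogens by atom environment:
  4 × C: 2 H each → 8
  4 × C (aromatic): 1 H each → 4
  2 × C: 1 H each → 2
  2 × C (aromatic): no H
  1 × C: 3 H
  1 × Cl: no H
  Total hydrogens = 17.
Molecular formula: C13H17Cl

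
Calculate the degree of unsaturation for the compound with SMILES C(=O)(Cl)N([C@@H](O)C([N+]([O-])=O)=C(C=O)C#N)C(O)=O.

7

Molecular formula from the SMILES: C7H4ClN3O7.
DoU = (2C + 2 + N − H − X)/2 = (2·7 + 2 + 3 − 4 − 1)/2 = 14/2 = 7.
(Structurally: 0 ring(s) + 7 π bond(s) = 7.)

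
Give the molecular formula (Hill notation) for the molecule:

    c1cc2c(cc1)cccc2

C10H8

Heavy atoms from the SMILES: 10 C.
Implicit hydrogens by atom environment:
  8 × C (aromatic): 1 H each → 8
  2 × C (aromatic): no H
  Total hydrogens = 8.
Molecular formula: C10H8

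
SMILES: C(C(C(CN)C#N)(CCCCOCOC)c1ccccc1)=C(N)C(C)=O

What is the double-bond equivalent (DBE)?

8

Molecular formula from the SMILES: C20H29N3O3.
DoU = (2C + 2 + N − H − X)/2 = (2·20 + 2 + 3 − 29 − 0)/2 = 16/2 = 8.
(Structurally: 1 ring(s) + 7 π bond(s) = 8.)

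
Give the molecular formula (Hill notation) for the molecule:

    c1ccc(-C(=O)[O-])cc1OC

Heavy atoms from the SMILES: 8 C, 3 O.
Implicit hydrogens by atom environment:
  4 × C (aromatic): 1 H each → 4
  2 × C (aromatic): no H
  2 × O: no H
  1 × C: 3 H
  1 × C: no H
  1 × O (charge -1): no H
  Total hydrogens = 7.
Net charge -1.
Molecular formula: C8H7O3-

C8H7O3-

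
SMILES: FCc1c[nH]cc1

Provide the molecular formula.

Heavy atoms from the SMILES: 5 C, 1 F, 1 N.
Implicit hydrogens by atom environment:
  3 × C (aromatic): 1 H each → 3
  1 × C: 2 H
  1 × C (aromatic): no H
  1 × F: no H
  1 × N (aromatic): 1 H
  Total hydrogens = 6.
Molecular formula: C5H6FN

C5H6FN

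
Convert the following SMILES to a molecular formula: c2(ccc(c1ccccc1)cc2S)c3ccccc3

Heavy atoms from the SMILES: 18 C, 1 S.
Implicit hydrogens by atom environment:
  13 × C (aromatic): 1 H each → 13
  5 × C (aromatic): no H
  1 × S: 1 H
  Total hydrogens = 14.
Molecular formula: C18H14S

C18H14S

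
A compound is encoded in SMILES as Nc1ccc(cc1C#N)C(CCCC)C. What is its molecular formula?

Heavy atoms from the SMILES: 13 C, 2 N.
Implicit hydrogens by atom environment:
  3 × C: 2 H each → 6
  3 × C (aromatic): 1 H each → 3
  3 × C (aromatic): no H
  2 × C: 3 H each → 6
  1 × C: 1 H
  1 × C: no H
  1 × N: 2 H
  1 × N: no H
  Total hydrogens = 18.
Molecular formula: C13H18N2

C13H18N2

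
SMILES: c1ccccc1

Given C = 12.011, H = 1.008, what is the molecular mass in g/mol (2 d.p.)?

78.11

Molecular formula: C6H6.
M = 6×12.011 + 6×1.008 = 78.11 g/mol.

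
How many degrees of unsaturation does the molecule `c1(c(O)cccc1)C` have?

4

Molecular formula from the SMILES: C7H8O.
DoU = (2C + 2 + N − H − X)/2 = (2·7 + 2 + 0 − 8 − 0)/2 = 8/2 = 4.
(Structurally: 1 ring(s) + 3 π bond(s) = 4.)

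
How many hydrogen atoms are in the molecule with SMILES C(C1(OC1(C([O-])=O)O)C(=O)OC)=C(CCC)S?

Hydrogens are implicit in SMILES; fill each atom to its normal valence:
  5 × C: no H
  4 × O: no H
  2 × C: 3 H each → 6
  2 × C: 2 H each → 4
  1 × C: 1 H
  1 × O: 1 H
  1 × O (charge -1): no H
  1 × S: 1 H
  Total hydrogens = 13.

13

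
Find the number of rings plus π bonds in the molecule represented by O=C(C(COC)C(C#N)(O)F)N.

Molecular formula from the SMILES: C6H9FN2O3.
DoU = (2C + 2 + N − H − X)/2 = (2·6 + 2 + 2 − 9 − 1)/2 = 6/2 = 3.
(Structurally: 0 ring(s) + 3 π bond(s) = 3.)

3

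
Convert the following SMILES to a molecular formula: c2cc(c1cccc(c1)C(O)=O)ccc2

C13H10O2

Heavy atoms from the SMILES: 13 C, 2 O.
Implicit hydrogens by atom environment:
  9 × C (aromatic): 1 H each → 9
  3 × C (aromatic): no H
  1 × C: no H
  1 × O: 1 H
  1 × O: no H
  Total hydrogens = 10.
Molecular formula: C13H10O2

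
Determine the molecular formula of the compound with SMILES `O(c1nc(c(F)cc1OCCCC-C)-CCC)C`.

C14H22FNO2

Heavy atoms from the SMILES: 14 C, 1 F, 1 N, 2 O.
Implicit hydrogens by atom environment:
  6 × C: 2 H each → 12
  4 × C (aromatic): no H
  3 × C: 3 H each → 9
  2 × O: no H
  1 × C (aromatic): 1 H
  1 × F: no H
  1 × N (aromatic): no H
  Total hydrogens = 22.
Molecular formula: C14H22FNO2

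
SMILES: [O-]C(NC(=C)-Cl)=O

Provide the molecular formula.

Heavy atoms from the SMILES: 3 C, 1 Cl, 1 N, 2 O.
Implicit hydrogens by atom environment:
  2 × C: no H
  1 × C: 2 H
  1 × Cl: no H
  1 × N: 1 H
  1 × O: no H
  1 × O (charge -1): no H
  Total hydrogens = 3.
Net charge -1.
Molecular formula: C3H3ClNO2-

C3H3ClNO2-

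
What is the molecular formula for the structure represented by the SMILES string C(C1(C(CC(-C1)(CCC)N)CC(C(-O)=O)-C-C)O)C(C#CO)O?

Heavy atoms from the SMILES: 17 C, 1 N, 5 O.
Implicit hydrogens by atom environment:
  7 × C: 2 H each → 14
  5 × C: no H
  4 × O: 1 H each → 4
  3 × C: 1 H each → 3
  2 × C: 3 H each → 6
  1 × N: 2 H
  1 × O: no H
  Total hydrogens = 29.
Molecular formula: C17H29NO5

C17H29NO5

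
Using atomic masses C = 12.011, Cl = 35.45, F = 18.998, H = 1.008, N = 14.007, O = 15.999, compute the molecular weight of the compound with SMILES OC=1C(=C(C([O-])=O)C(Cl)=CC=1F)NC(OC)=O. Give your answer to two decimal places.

262.60

Molecular formula: C9H6ClFNO5-.
M = 9×12.011 + 1×35.45 + 1×18.998 + 6×1.008 + 1×14.007 + 5×15.999 = 262.60 g/mol.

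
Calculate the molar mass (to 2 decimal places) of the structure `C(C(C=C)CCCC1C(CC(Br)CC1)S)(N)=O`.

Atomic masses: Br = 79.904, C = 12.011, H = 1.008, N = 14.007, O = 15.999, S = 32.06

Molecular formula: C13H22BrNOS.
M = 1×79.904 + 13×12.011 + 22×1.008 + 1×14.007 + 1×15.999 + 1×32.06 = 320.29 g/mol.

320.29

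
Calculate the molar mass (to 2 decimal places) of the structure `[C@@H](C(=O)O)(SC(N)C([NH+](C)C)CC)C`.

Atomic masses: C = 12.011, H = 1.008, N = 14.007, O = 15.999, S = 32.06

221.34

Molecular formula: C9H21N2O2S+.
M = 9×12.011 + 21×1.008 + 2×14.007 + 2×15.999 + 1×32.06 = 221.34 g/mol.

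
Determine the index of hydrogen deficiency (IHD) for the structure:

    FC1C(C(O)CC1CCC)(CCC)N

1

Molecular formula from the SMILES: C11H22FNO.
DoU = (2C + 2 + N − H − X)/2 = (2·11 + 2 + 1 − 22 − 1)/2 = 2/2 = 1.
(Structurally: 1 ring(s) + 0 π bond(s) = 1.)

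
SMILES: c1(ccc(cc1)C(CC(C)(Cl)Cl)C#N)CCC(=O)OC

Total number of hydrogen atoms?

17

Hydrogens are implicit in SMILES; fill each atom to its normal valence:
  4 × C (aromatic): 1 H each → 4
  3 × C: 2 H each → 6
  3 × C: no H
  2 × C: 3 H each → 6
  2 × C (aromatic): no H
  2 × Cl: no H
  2 × O: no H
  1 × C: 1 H
  1 × N: no H
  Total hydrogens = 17.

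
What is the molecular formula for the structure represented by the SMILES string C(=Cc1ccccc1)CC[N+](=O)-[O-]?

C10H11NO2

Heavy atoms from the SMILES: 10 C, 1 N, 2 O.
Implicit hydrogens by atom environment:
  5 × C (aromatic): 1 H each → 5
  2 × C: 2 H each → 4
  2 × C: 1 H each → 2
  1 × C (aromatic): no H
  1 × N (charge +1): no H
  1 × O: no H
  1 × O (charge -1): no H
  Total hydrogens = 11.
Molecular formula: C10H11NO2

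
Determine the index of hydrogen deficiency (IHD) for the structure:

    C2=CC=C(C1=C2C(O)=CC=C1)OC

Molecular formula from the SMILES: C11H10O2.
DoU = (2C + 2 + N − H − X)/2 = (2·11 + 2 + 0 − 10 − 0)/2 = 14/2 = 7.
(Structurally: 2 ring(s) + 5 π bond(s) = 7.)

7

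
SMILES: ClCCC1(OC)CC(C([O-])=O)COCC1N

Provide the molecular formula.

Heavy atoms from the SMILES: 10 C, 1 Cl, 1 N, 4 O.
Implicit hydrogens by atom environment:
  5 × C: 2 H each → 10
  3 × O: no H
  2 × C: 1 H each → 2
  2 × C: no H
  1 × C: 3 H
  1 × Cl: no H
  1 × N: 2 H
  1 × O (charge -1): no H
  Total hydrogens = 17.
Net charge -1.
Molecular formula: C10H17ClNO4-

C10H17ClNO4-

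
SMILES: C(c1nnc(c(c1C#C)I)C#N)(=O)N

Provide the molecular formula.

Heavy atoms from the SMILES: 8 C, 1 I, 4 N, 1 O.
Implicit hydrogens by atom environment:
  4 × C (aromatic): no H
  3 × C: no H
  2 × N (aromatic): no H
  1 × C: 1 H
  1 × I: no H
  1 × N: 2 H
  1 × N: no H
  1 × O: no H
  Total hydrogens = 3.
Molecular formula: C8H3IN4O

C8H3IN4O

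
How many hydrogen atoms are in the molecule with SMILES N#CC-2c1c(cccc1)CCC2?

11

Hydrogens are implicit in SMILES; fill each atom to its normal valence:
  4 × C (aromatic): 1 H each → 4
  3 × C: 2 H each → 6
  2 × C (aromatic): no H
  1 × C: 1 H
  1 × C: no H
  1 × N: no H
  Total hydrogens = 11.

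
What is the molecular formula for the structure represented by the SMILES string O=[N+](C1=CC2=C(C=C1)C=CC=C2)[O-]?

Heavy atoms from the SMILES: 10 C, 1 N, 2 O.
Implicit hydrogens by atom environment:
  7 × C (aromatic): 1 H each → 7
  3 × C (aromatic): no H
  1 × N (charge +1): no H
  1 × O: no H
  1 × O (charge -1): no H
  Total hydrogens = 7.
Molecular formula: C10H7NO2

C10H7NO2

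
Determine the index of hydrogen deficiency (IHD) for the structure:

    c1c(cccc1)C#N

Molecular formula from the SMILES: C7H5N.
DoU = (2C + 2 + N − H − X)/2 = (2·7 + 2 + 1 − 5 − 0)/2 = 12/2 = 6.
(Structurally: 1 ring(s) + 5 π bond(s) = 6.)

6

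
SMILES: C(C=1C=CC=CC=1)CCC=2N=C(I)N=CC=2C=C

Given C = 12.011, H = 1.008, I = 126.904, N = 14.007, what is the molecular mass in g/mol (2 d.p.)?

Molecular formula: C15H15IN2.
M = 15×12.011 + 15×1.008 + 1×126.904 + 2×14.007 = 350.20 g/mol.

350.20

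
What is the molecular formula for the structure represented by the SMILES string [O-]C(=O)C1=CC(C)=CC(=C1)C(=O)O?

C9H7O4-

Heavy atoms from the SMILES: 9 C, 4 O.
Implicit hydrogens by atom environment:
  3 × C (aromatic): 1 H each → 3
  3 × C (aromatic): no H
  2 × C: no H
  2 × O: no H
  1 × C: 3 H
  1 × O: 1 H
  1 × O (charge -1): no H
  Total hydrogens = 7.
Net charge -1.
Molecular formula: C9H7O4-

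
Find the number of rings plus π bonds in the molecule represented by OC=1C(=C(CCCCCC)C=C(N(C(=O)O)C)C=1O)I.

Molecular formula from the SMILES: C14H20INO4.
DoU = (2C + 2 + N − H − X)/2 = (2·14 + 2 + 1 − 20 − 1)/2 = 10/2 = 5.
(Structurally: 1 ring(s) + 4 π bond(s) = 5.)

5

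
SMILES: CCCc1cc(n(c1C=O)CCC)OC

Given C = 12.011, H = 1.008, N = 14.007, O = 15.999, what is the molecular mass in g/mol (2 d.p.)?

209.29

Molecular formula: C12H19NO2.
M = 12×12.011 + 19×1.008 + 1×14.007 + 2×15.999 = 209.29 g/mol.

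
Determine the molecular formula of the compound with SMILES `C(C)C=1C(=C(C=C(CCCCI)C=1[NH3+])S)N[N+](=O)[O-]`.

Heavy atoms from the SMILES: 12 C, 1 I, 3 N, 2 O, 1 S.
Implicit hydrogens by atom environment:
  5 × C: 2 H each → 10
  5 × C (aromatic): no H
  1 × C: 3 H
  1 × C (aromatic): 1 H
  1 × I: no H
  1 × N (charge +1): 3 H
  1 × N: 1 H
  1 × N (charge +1): no H
  1 × O: no H
  1 × O (charge -1): no H
  1 × S: 1 H
  Total hydrogens = 19.
Net charge +1.
Molecular formula: C12H19IN3O2S+

C12H19IN3O2S+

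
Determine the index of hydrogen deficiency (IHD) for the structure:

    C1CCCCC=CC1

Molecular formula from the SMILES: C8H14.
DoU = (2C + 2 + N − H − X)/2 = (2·8 + 2 + 0 − 14 − 0)/2 = 4/2 = 2.
(Structurally: 1 ring(s) + 1 π bond(s) = 2.)

2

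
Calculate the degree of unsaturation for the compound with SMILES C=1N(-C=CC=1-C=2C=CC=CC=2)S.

Molecular formula from the SMILES: C10H9NS.
DoU = (2C + 2 + N − H − X)/2 = (2·10 + 2 + 1 − 9 − 0)/2 = 14/2 = 7.
(Structurally: 2 ring(s) + 5 π bond(s) = 7.)

7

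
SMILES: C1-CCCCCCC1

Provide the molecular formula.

Heavy atoms from the SMILES: 8 C.
Implicit hydrogens by atom environment:
  8 × C: 2 H each → 16
  Total hydrogens = 16.
Molecular formula: C8H16

C8H16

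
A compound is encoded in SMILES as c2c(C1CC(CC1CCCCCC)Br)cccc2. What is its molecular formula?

C17H25Br

Heavy atoms from the SMILES: 1 Br, 17 C.
Implicit hydrogens by atom environment:
  7 × C: 2 H each → 14
  5 × C (aromatic): 1 H each → 5
  3 × C: 1 H each → 3
  1 × Br: no H
  1 × C: 3 H
  1 × C (aromatic): no H
  Total hydrogens = 25.
Molecular formula: C17H25Br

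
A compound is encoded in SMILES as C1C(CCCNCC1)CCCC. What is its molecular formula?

Heavy atoms from the SMILES: 11 C, 1 N.
Implicit hydrogens by atom environment:
  9 × C: 2 H each → 18
  1 × C: 3 H
  1 × C: 1 H
  1 × N: 1 H
  Total hydrogens = 23.
Molecular formula: C11H23N

C11H23N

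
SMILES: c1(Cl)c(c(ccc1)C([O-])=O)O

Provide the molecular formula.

C7H4ClO3-

Heavy atoms from the SMILES: 7 C, 1 Cl, 3 O.
Implicit hydrogens by atom environment:
  3 × C (aromatic): 1 H each → 3
  3 × C (aromatic): no H
  1 × C: no H
  1 × Cl: no H
  1 × O: 1 H
  1 × O: no H
  1 × O (charge -1): no H
  Total hydrogens = 4.
Net charge -1.
Molecular formula: C7H4ClO3-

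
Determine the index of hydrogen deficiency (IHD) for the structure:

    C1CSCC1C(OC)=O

Molecular formula from the SMILES: C6H10O2S.
DoU = (2C + 2 + N − H − X)/2 = (2·6 + 2 + 0 − 10 − 0)/2 = 4/2 = 2.
(Structurally: 1 ring(s) + 1 π bond(s) = 2.)

2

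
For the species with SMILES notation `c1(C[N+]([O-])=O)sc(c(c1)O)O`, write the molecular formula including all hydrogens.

Heavy atoms from the SMILES: 5 C, 1 N, 4 O, 1 S.
Implicit hydrogens by atom environment:
  3 × C (aromatic): no H
  2 × O: 1 H each → 2
  1 × C: 2 H
  1 × C (aromatic): 1 H
  1 × N (charge +1): no H
  1 × O: no H
  1 × O (charge -1): no H
  1 × S (aromatic): no H
  Total hydrogens = 5.
Molecular formula: C5H5NO4S

C5H5NO4S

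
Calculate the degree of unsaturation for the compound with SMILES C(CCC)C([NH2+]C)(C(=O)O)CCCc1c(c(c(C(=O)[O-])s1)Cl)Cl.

5

Molecular formula from the SMILES: C15H21Cl2NO4S.
DoU = (2C + 2 + N − H − X)/2 = (2·15 + 2 + 1 − 21 − 2)/2 = 10/2 = 5.
(Structurally: 1 ring(s) + 4 π bond(s) = 5.)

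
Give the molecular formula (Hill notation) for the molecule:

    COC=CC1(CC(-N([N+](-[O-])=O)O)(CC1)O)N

Heavy atoms from the SMILES: 8 C, 3 N, 5 O.
Implicit hydrogens by atom environment:
  3 × C: 2 H each → 6
  2 × C: 1 H each → 2
  2 × C: no H
  2 × O: 1 H each → 2
  2 × O: no H
  1 × C: 3 H
  1 × N: 2 H
  1 × N: no H
  1 × N (charge +1): no H
  1 × O (charge -1): no H
  Total hydrogens = 15.
Molecular formula: C8H15N3O5

C8H15N3O5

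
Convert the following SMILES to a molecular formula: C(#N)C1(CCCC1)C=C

Heavy atoms from the SMILES: 8 C, 1 N.
Implicit hydrogens by atom environment:
  5 × C: 2 H each → 10
  2 × C: no H
  1 × C: 1 H
  1 × N: no H
  Total hydrogens = 11.
Molecular formula: C8H11N

C8H11N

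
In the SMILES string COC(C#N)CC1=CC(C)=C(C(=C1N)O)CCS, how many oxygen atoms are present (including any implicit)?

The symbol for oxygen appears 2 times in the SMILES.

2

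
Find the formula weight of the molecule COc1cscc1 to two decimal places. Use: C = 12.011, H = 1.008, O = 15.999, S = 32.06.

114.16

Molecular formula: C5H6OS.
M = 5×12.011 + 6×1.008 + 1×15.999 + 1×32.06 = 114.16 g/mol.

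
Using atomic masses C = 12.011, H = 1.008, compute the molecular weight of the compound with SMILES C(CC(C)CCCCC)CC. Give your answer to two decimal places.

Molecular formula: C11H24.
M = 11×12.011 + 24×1.008 = 156.31 g/mol.

156.31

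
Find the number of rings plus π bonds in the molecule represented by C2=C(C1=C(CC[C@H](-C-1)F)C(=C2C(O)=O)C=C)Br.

Molecular formula from the SMILES: C13H12BrFO2.
DoU = (2C + 2 + N − H − X)/2 = (2·13 + 2 + 0 − 12 − 2)/2 = 14/2 = 7.
(Structurally: 2 ring(s) + 5 π bond(s) = 7.)

7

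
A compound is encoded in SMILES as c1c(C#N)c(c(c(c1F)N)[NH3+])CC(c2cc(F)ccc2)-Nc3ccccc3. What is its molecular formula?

C21H19F2N4+

Heavy atoms from the SMILES: 21 C, 2 F, 4 N.
Implicit hydrogens by atom environment:
  10 × C (aromatic): 1 H each → 10
  8 × C (aromatic): no H
  2 × F: no H
  1 × C: 2 H
  1 × C: 1 H
  1 × C: no H
  1 × N (charge +1): 3 H
  1 × N: 2 H
  1 × N: 1 H
  1 × N: no H
  Total hydrogens = 19.
Net charge +1.
Molecular formula: C21H19F2N4+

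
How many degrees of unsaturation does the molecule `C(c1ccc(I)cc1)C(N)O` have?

4

Molecular formula from the SMILES: C8H10INO.
DoU = (2C + 2 + N − H − X)/2 = (2·8 + 2 + 1 − 10 − 1)/2 = 8/2 = 4.
(Structurally: 1 ring(s) + 3 π bond(s) = 4.)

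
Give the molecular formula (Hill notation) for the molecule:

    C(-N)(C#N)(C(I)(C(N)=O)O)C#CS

Heavy atoms from the SMILES: 6 C, 1 I, 3 N, 2 O, 1 S.
Implicit hydrogens by atom environment:
  6 × C: no H
  2 × N: 2 H each → 4
  1 × I: no H
  1 × N: no H
  1 × O: 1 H
  1 × O: no H
  1 × S: 1 H
  Total hydrogens = 6.
Molecular formula: C6H6IN3O2S

C6H6IN3O2S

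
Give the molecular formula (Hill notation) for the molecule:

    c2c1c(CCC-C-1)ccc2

C10H12

Heavy atoms from the SMILES: 10 C.
Implicit hydrogens by atom environment:
  4 × C: 2 H each → 8
  4 × C (aromatic): 1 H each → 4
  2 × C (aromatic): no H
  Total hydrogens = 12.
Molecular formula: C10H12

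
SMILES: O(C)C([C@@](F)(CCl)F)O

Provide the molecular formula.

Heavy atoms from the SMILES: 4 C, 1 Cl, 2 F, 2 O.
Implicit hydrogens by atom environment:
  2 × F: no H
  1 × C: 3 H
  1 × C: 2 H
  1 × C: 1 H
  1 × C: no H
  1 × Cl: no H
  1 × O: 1 H
  1 × O: no H
  Total hydrogens = 7.
Molecular formula: C4H7ClF2O2

C4H7ClF2O2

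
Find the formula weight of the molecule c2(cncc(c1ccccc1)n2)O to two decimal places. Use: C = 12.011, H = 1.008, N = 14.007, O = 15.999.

172.19

Molecular formula: C10H8N2O.
M = 10×12.011 + 8×1.008 + 2×14.007 + 1×15.999 = 172.19 g/mol.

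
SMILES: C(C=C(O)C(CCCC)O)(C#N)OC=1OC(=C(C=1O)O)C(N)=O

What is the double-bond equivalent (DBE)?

7

Molecular formula from the SMILES: C14H18N2O7.
DoU = (2C + 2 + N − H − X)/2 = (2·14 + 2 + 2 − 18 − 0)/2 = 14/2 = 7.
(Structurally: 1 ring(s) + 6 π bond(s) = 7.)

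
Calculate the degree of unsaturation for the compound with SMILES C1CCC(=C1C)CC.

Molecular formula from the SMILES: C8H14.
DoU = (2C + 2 + N − H − X)/2 = (2·8 + 2 + 0 − 14 − 0)/2 = 4/2 = 2.
(Structurally: 1 ring(s) + 1 π bond(s) = 2.)

2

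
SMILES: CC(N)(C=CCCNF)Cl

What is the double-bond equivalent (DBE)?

Molecular formula from the SMILES: C6H12ClFN2.
DoU = (2C + 2 + N − H − X)/2 = (2·6 + 2 + 2 − 12 − 2)/2 = 2/2 = 1.
(Structurally: 0 ring(s) + 1 π bond(s) = 1.)

1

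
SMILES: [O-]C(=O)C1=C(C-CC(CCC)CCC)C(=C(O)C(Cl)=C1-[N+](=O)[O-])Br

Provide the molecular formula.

C16H20BrClNO5-

Heavy atoms from the SMILES: 1 Br, 16 C, 1 Cl, 1 N, 5 O.
Implicit hydrogens by atom environment:
  6 × C: 2 H each → 12
  6 × C (aromatic): no H
  2 × C: 3 H each → 6
  2 × O: no H
  2 × O (charge -1): no H
  1 × Br: no H
  1 × C: 1 H
  1 × C: no H
  1 × Cl: no H
  1 × N (charge +1): no H
  1 × O: 1 H
  Total hydrogens = 20.
Net charge -1.
Molecular formula: C16H20BrClNO5-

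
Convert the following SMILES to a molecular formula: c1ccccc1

C6H6

Heavy atoms from the SMILES: 6 C.
Implicit hydrogens by atom environment:
  6 × C (aromatic): 1 H each → 6
  Total hydrogens = 6.
Molecular formula: C6H6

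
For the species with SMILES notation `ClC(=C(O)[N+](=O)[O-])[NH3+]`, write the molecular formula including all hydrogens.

Heavy atoms from the SMILES: 2 C, 1 Cl, 2 N, 3 O.
Implicit hydrogens by atom environment:
  2 × C: no H
  1 × Cl: no H
  1 × N (charge +1): 3 H
  1 × N (charge +1): no H
  1 × O: 1 H
  1 × O: no H
  1 × O (charge -1): no H
  Total hydrogens = 4.
Net charge +1.
Molecular formula: C2H4ClN2O3+

C2H4ClN2O3+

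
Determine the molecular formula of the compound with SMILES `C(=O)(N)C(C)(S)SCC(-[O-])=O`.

C5H8NO3S2-

Heavy atoms from the SMILES: 5 C, 1 N, 3 O, 2 S.
Implicit hydrogens by atom environment:
  3 × C: no H
  2 × O: no H
  1 × C: 3 H
  1 × C: 2 H
  1 × N: 2 H
  1 × O (charge -1): no H
  1 × S: 1 H
  1 × S: no H
  Total hydrogens = 8.
Net charge -1.
Molecular formula: C5H8NO3S2-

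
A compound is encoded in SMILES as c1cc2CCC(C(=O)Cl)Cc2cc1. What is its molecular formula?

Heavy atoms from the SMILES: 11 C, 1 Cl, 1 O.
Implicit hydrogens by atom environment:
  4 × C (aromatic): 1 H each → 4
  3 × C: 2 H each → 6
  2 × C (aromatic): no H
  1 × C: 1 H
  1 × C: no H
  1 × Cl: no H
  1 × O: no H
  Total hydrogens = 11.
Molecular formula: C11H11ClO

C11H11ClO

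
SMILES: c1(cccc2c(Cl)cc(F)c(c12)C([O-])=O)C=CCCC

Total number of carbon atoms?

16

The symbol for carbon appears 16 times in the SMILES. Lowercase c denotes aromatic carbon and counts toward C.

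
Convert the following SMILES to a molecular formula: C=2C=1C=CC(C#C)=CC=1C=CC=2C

C13H10

Heavy atoms from the SMILES: 13 C.
Implicit hydrogens by atom environment:
  6 × C (aromatic): 1 H each → 6
  4 × C (aromatic): no H
  1 × C: 3 H
  1 × C: 1 H
  1 × C: no H
  Total hydrogens = 10.
Molecular formula: C13H10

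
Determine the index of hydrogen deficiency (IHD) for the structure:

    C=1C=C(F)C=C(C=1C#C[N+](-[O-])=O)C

Molecular formula from the SMILES: C9H6FNO2.
DoU = (2C + 2 + N − H − X)/2 = (2·9 + 2 + 1 − 6 − 1)/2 = 14/2 = 7.
(Structurally: 1 ring(s) + 6 π bond(s) = 7.)

7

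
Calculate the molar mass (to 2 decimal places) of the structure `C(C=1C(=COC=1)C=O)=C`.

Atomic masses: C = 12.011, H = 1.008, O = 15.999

122.12

Molecular formula: C7H6O2.
M = 7×12.011 + 6×1.008 + 2×15.999 = 122.12 g/mol.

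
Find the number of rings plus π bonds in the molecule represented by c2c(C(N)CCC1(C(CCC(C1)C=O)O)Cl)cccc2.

6

Molecular formula from the SMILES: C16H22ClNO2.
DoU = (2C + 2 + N − H − X)/2 = (2·16 + 2 + 1 − 22 − 1)/2 = 12/2 = 6.
(Structurally: 2 ring(s) + 4 π bond(s) = 6.)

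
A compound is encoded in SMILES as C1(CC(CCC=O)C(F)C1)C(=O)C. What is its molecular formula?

Heavy atoms from the SMILES: 10 C, 1 F, 2 O.
Implicit hydrogens by atom environment:
  4 × C: 2 H each → 8
  4 × C: 1 H each → 4
  2 × O: no H
  1 × C: 3 H
  1 × C: no H
  1 × F: no H
  Total hydrogens = 15.
Molecular formula: C10H15FO2

C10H15FO2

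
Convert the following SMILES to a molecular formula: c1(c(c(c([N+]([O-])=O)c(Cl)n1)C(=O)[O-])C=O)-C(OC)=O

Heavy atoms from the SMILES: 9 C, 1 Cl, 2 N, 7 O.
Implicit hydrogens by atom environment:
  5 × C (aromatic): no H
  5 × O: no H
  2 × C: no H
  2 × O (charge -1): no H
  1 × C: 3 H
  1 × C: 1 H
  1 × Cl: no H
  1 × N (aromatic): no H
  1 × N (charge +1): no H
  Total hydrogens = 4.
Net charge -1.
Molecular formula: C9H4ClN2O7-

C9H4ClN2O7-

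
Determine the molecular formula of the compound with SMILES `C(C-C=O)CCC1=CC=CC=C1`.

C11H14O

Heavy atoms from the SMILES: 11 C, 1 O.
Implicit hydrogens by atom environment:
  5 × C (aromatic): 1 H each → 5
  4 × C: 2 H each → 8
  1 × C: 1 H
  1 × C (aromatic): no H
  1 × O: no H
  Total hydrogens = 14.
Molecular formula: C11H14O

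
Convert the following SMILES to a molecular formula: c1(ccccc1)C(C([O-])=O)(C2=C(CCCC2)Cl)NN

Heavy atoms from the SMILES: 14 C, 1 Cl, 2 N, 2 O.
Implicit hydrogens by atom environment:
  5 × C (aromatic): 1 H each → 5
  4 × C: 2 H each → 8
  4 × C: no H
  1 × C (aromatic): no H
  1 × Cl: no H
  1 × N: 2 H
  1 × N: 1 H
  1 × O: no H
  1 × O (charge -1): no H
  Total hydrogens = 16.
Net charge -1.
Molecular formula: C14H16ClN2O2-

C14H16ClN2O2-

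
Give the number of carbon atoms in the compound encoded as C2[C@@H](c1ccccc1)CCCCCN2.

The symbol for carbon appears 13 times in the SMILES. Lowercase c denotes aromatic carbon and counts toward C.

13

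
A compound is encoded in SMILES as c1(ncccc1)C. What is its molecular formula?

C6H7N

Heavy atoms from the SMILES: 6 C, 1 N.
Implicit hydrogens by atom environment:
  4 × C (aromatic): 1 H each → 4
  1 × C: 3 H
  1 × C (aromatic): no H
  1 × N (aromatic): no H
  Total hydrogens = 7.
Molecular formula: C6H7N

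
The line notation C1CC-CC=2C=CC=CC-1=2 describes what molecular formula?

Heavy atoms from the SMILES: 10 C.
Implicit hydrogens by atom environment:
  4 × C: 2 H each → 8
  4 × C (aromatic): 1 H each → 4
  2 × C (aromatic): no H
  Total hydrogens = 12.
Molecular formula: C10H12

C10H12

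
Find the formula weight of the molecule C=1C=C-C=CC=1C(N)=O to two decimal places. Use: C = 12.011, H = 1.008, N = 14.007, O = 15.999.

Molecular formula: C7H7NO.
M = 7×12.011 + 7×1.008 + 1×14.007 + 1×15.999 = 121.14 g/mol.

121.14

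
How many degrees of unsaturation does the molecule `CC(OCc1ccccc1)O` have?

Molecular formula from the SMILES: C9H12O2.
DoU = (2C + 2 + N − H − X)/2 = (2·9 + 2 + 0 − 12 − 0)/2 = 8/2 = 4.
(Structurally: 1 ring(s) + 3 π bond(s) = 4.)

4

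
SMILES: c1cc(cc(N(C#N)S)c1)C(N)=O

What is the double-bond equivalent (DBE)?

7

Molecular formula from the SMILES: C8H7N3OS.
DoU = (2C + 2 + N − H − X)/2 = (2·8 + 2 + 3 − 7 − 0)/2 = 14/2 = 7.
(Structurally: 1 ring(s) + 6 π bond(s) = 7.)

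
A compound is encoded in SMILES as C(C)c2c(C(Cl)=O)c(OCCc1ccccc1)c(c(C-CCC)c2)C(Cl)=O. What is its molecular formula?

Heavy atoms from the SMILES: 22 C, 2 Cl, 3 O.
Implicit hydrogens by atom environment:
  6 × C: 2 H each → 12
  6 × C (aromatic): 1 H each → 6
  6 × C (aromatic): no H
  3 × O: no H
  2 × C: 3 H each → 6
  2 × C: no H
  2 × Cl: no H
  Total hydrogens = 24.
Molecular formula: C22H24Cl2O3

C22H24Cl2O3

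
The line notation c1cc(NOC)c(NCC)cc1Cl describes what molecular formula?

C9H13ClN2O

Heavy atoms from the SMILES: 9 C, 1 Cl, 2 N, 1 O.
Implicit hydrogens by atom environment:
  3 × C (aromatic): 1 H each → 3
  3 × C (aromatic): no H
  2 × C: 3 H each → 6
  2 × N: 1 H each → 2
  1 × C: 2 H
  1 × Cl: no H
  1 × O: no H
  Total hydrogens = 13.
Molecular formula: C9H13ClN2O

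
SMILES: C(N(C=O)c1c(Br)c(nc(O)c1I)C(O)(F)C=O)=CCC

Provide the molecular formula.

C12H11BrFIN2O4

Heavy atoms from the SMILES: 1 Br, 12 C, 1 F, 1 I, 2 N, 4 O.
Implicit hydrogens by atom environment:
  5 × C (aromatic): no H
  4 × C: 1 H each → 4
  2 × O: 1 H each → 2
  2 × O: no H
  1 × Br: no H
  1 × C: 3 H
  1 × C: 2 H
  1 × C: no H
  1 × F: no H
  1 × I: no H
  1 × N (aromatic): no H
  1 × N: no H
  Total hydrogens = 11.
Molecular formula: C12H11BrFIN2O4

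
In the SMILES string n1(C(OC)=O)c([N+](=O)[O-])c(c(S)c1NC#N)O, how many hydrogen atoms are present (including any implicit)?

6

Hydrogens are implicit in SMILES; fill each atom to its normal valence:
  4 × C (aromatic): no H
  3 × O: no H
  2 × C: no H
  1 × C: 3 H
  1 × N: 1 H
  1 × N (aromatic): no H
  1 × N (charge +1): no H
  1 × N: no H
  1 × O: 1 H
  1 × O (charge -1): no H
  1 × S: 1 H
  Total hydrogens = 6.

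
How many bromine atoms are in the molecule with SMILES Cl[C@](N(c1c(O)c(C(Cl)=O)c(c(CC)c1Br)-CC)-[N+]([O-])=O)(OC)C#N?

The symbol for bromine appears 1 time in the SMILES.

1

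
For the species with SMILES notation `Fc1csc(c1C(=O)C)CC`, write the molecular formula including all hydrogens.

Heavy atoms from the SMILES: 8 C, 1 F, 1 O, 1 S.
Implicit hydrogens by atom environment:
  3 × C (aromatic): no H
  2 × C: 3 H each → 6
  1 × C: 2 H
  1 × C (aromatic): 1 H
  1 × C: no H
  1 × F: no H
  1 × O: no H
  1 × S (aromatic): no H
  Total hydrogens = 9.
Molecular formula: C8H9FOS

C8H9FOS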